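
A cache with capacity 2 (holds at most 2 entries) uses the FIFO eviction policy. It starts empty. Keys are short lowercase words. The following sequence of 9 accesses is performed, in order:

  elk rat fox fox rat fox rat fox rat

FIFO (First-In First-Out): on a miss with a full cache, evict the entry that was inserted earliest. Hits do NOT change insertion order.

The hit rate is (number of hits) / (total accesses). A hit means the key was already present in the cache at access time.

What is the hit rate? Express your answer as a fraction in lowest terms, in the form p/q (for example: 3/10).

FIFO simulation (capacity=2):
  1. access elk: MISS. Cache (old->new): [elk]
  2. access rat: MISS. Cache (old->new): [elk rat]
  3. access fox: MISS, evict elk. Cache (old->new): [rat fox]
  4. access fox: HIT. Cache (old->new): [rat fox]
  5. access rat: HIT. Cache (old->new): [rat fox]
  6. access fox: HIT. Cache (old->new): [rat fox]
  7. access rat: HIT. Cache (old->new): [rat fox]
  8. access fox: HIT. Cache (old->new): [rat fox]
  9. access rat: HIT. Cache (old->new): [rat fox]
Total: 6 hits, 3 misses, 1 evictions

Hit rate = 6/9 = 2/3

Answer: 2/3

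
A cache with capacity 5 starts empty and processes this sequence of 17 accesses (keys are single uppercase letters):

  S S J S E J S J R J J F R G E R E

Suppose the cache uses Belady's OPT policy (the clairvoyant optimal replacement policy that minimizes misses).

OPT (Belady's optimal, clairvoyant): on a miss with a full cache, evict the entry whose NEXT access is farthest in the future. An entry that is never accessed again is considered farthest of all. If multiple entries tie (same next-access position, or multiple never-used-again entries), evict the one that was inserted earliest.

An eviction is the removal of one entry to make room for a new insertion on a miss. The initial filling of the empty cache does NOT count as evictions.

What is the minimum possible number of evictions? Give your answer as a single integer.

Answer: 1

Derivation:
OPT (Belady) simulation (capacity=5):
  1. access S: MISS. Cache: [S]
  2. access S: HIT. Next use of S: step 4. Cache: [S]
  3. access J: MISS. Cache: [S J]
  4. access S: HIT. Next use of S: step 7. Cache: [S J]
  5. access E: MISS. Cache: [S J E]
  6. access J: HIT. Next use of J: step 8. Cache: [S J E]
  7. access S: HIT. Next use of S: never. Cache: [S J E]
  8. access J: HIT. Next use of J: step 10. Cache: [S J E]
  9. access R: MISS. Cache: [S J E R]
  10. access J: HIT. Next use of J: step 11. Cache: [S J E R]
  11. access J: HIT. Next use of J: never. Cache: [S J E R]
  12. access F: MISS. Cache: [S J E R F]
  13. access R: HIT. Next use of R: step 16. Cache: [S J E R F]
  14. access G: MISS, evict S (next use: never). Cache: [J E R F G]
  15. access E: HIT. Next use of E: step 17. Cache: [J E R F G]
  16. access R: HIT. Next use of R: never. Cache: [J E R F G]
  17. access E: HIT. Next use of E: never. Cache: [J E R F G]
Total: 11 hits, 6 misses, 1 evictions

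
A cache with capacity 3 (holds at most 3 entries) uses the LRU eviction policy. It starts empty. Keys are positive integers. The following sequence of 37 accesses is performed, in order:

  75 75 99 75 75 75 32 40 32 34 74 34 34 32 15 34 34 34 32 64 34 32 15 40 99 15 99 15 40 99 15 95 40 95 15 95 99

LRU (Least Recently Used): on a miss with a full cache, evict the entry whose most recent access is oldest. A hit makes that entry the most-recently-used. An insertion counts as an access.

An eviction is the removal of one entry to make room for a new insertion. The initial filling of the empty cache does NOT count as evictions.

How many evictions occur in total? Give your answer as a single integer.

Answer: 11

Derivation:
LRU simulation (capacity=3):
  1. access 75: MISS. Cache (LRU->MRU): [75]
  2. access 75: HIT. Cache (LRU->MRU): [75]
  3. access 99: MISS. Cache (LRU->MRU): [75 99]
  4. access 75: HIT. Cache (LRU->MRU): [99 75]
  5. access 75: HIT. Cache (LRU->MRU): [99 75]
  6. access 75: HIT. Cache (LRU->MRU): [99 75]
  7. access 32: MISS. Cache (LRU->MRU): [99 75 32]
  8. access 40: MISS, evict 99. Cache (LRU->MRU): [75 32 40]
  9. access 32: HIT. Cache (LRU->MRU): [75 40 32]
  10. access 34: MISS, evict 75. Cache (LRU->MRU): [40 32 34]
  11. access 74: MISS, evict 40. Cache (LRU->MRU): [32 34 74]
  12. access 34: HIT. Cache (LRU->MRU): [32 74 34]
  13. access 34: HIT. Cache (LRU->MRU): [32 74 34]
  14. access 32: HIT. Cache (LRU->MRU): [74 34 32]
  15. access 15: MISS, evict 74. Cache (LRU->MRU): [34 32 15]
  16. access 34: HIT. Cache (LRU->MRU): [32 15 34]
  17. access 34: HIT. Cache (LRU->MRU): [32 15 34]
  18. access 34: HIT. Cache (LRU->MRU): [32 15 34]
  19. access 32: HIT. Cache (LRU->MRU): [15 34 32]
  20. access 64: MISS, evict 15. Cache (LRU->MRU): [34 32 64]
  21. access 34: HIT. Cache (LRU->MRU): [32 64 34]
  22. access 32: HIT. Cache (LRU->MRU): [64 34 32]
  23. access 15: MISS, evict 64. Cache (LRU->MRU): [34 32 15]
  24. access 40: MISS, evict 34. Cache (LRU->MRU): [32 15 40]
  25. access 99: MISS, evict 32. Cache (LRU->MRU): [15 40 99]
  26. access 15: HIT. Cache (LRU->MRU): [40 99 15]
  27. access 99: HIT. Cache (LRU->MRU): [40 15 99]
  28. access 15: HIT. Cache (LRU->MRU): [40 99 15]
  29. access 40: HIT. Cache (LRU->MRU): [99 15 40]
  30. access 99: HIT. Cache (LRU->MRU): [15 40 99]
  31. access 15: HIT. Cache (LRU->MRU): [40 99 15]
  32. access 95: MISS, evict 40. Cache (LRU->MRU): [99 15 95]
  33. access 40: MISS, evict 99. Cache (LRU->MRU): [15 95 40]
  34. access 95: HIT. Cache (LRU->MRU): [15 40 95]
  35. access 15: HIT. Cache (LRU->MRU): [40 95 15]
  36. access 95: HIT. Cache (LRU->MRU): [40 15 95]
  37. access 99: MISS, evict 40. Cache (LRU->MRU): [15 95 99]
Total: 23 hits, 14 misses, 11 evictions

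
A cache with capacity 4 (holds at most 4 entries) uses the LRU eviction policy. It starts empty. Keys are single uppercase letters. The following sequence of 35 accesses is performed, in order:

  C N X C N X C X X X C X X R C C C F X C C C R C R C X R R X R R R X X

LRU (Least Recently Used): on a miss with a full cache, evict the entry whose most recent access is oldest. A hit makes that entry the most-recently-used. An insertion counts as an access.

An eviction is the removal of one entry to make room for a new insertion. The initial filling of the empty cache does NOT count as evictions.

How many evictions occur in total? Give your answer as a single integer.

LRU simulation (capacity=4):
  1. access C: MISS. Cache (LRU->MRU): [C]
  2. access N: MISS. Cache (LRU->MRU): [C N]
  3. access X: MISS. Cache (LRU->MRU): [C N X]
  4. access C: HIT. Cache (LRU->MRU): [N X C]
  5. access N: HIT. Cache (LRU->MRU): [X C N]
  6. access X: HIT. Cache (LRU->MRU): [C N X]
  7. access C: HIT. Cache (LRU->MRU): [N X C]
  8. access X: HIT. Cache (LRU->MRU): [N C X]
  9. access X: HIT. Cache (LRU->MRU): [N C X]
  10. access X: HIT. Cache (LRU->MRU): [N C X]
  11. access C: HIT. Cache (LRU->MRU): [N X C]
  12. access X: HIT. Cache (LRU->MRU): [N C X]
  13. access X: HIT. Cache (LRU->MRU): [N C X]
  14. access R: MISS. Cache (LRU->MRU): [N C X R]
  15. access C: HIT. Cache (LRU->MRU): [N X R C]
  16. access C: HIT. Cache (LRU->MRU): [N X R C]
  17. access C: HIT. Cache (LRU->MRU): [N X R C]
  18. access F: MISS, evict N. Cache (LRU->MRU): [X R C F]
  19. access X: HIT. Cache (LRU->MRU): [R C F X]
  20. access C: HIT. Cache (LRU->MRU): [R F X C]
  21. access C: HIT. Cache (LRU->MRU): [R F X C]
  22. access C: HIT. Cache (LRU->MRU): [R F X C]
  23. access R: HIT. Cache (LRU->MRU): [F X C R]
  24. access C: HIT. Cache (LRU->MRU): [F X R C]
  25. access R: HIT. Cache (LRU->MRU): [F X C R]
  26. access C: HIT. Cache (LRU->MRU): [F X R C]
  27. access X: HIT. Cache (LRU->MRU): [F R C X]
  28. access R: HIT. Cache (LRU->MRU): [F C X R]
  29. access R: HIT. Cache (LRU->MRU): [F C X R]
  30. access X: HIT. Cache (LRU->MRU): [F C R X]
  31. access R: HIT. Cache (LRU->MRU): [F C X R]
  32. access R: HIT. Cache (LRU->MRU): [F C X R]
  33. access R: HIT. Cache (LRU->MRU): [F C X R]
  34. access X: HIT. Cache (LRU->MRU): [F C R X]
  35. access X: HIT. Cache (LRU->MRU): [F C R X]
Total: 30 hits, 5 misses, 1 evictions

Answer: 1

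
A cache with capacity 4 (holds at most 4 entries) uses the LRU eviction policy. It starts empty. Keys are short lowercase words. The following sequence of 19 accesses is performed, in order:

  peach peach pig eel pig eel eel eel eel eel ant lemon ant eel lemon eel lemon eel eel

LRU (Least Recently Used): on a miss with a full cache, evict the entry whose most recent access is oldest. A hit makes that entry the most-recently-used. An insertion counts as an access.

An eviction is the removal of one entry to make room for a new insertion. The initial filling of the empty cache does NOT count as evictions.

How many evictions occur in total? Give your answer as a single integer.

LRU simulation (capacity=4):
  1. access peach: MISS. Cache (LRU->MRU): [peach]
  2. access peach: HIT. Cache (LRU->MRU): [peach]
  3. access pig: MISS. Cache (LRU->MRU): [peach pig]
  4. access eel: MISS. Cache (LRU->MRU): [peach pig eel]
  5. access pig: HIT. Cache (LRU->MRU): [peach eel pig]
  6. access eel: HIT. Cache (LRU->MRU): [peach pig eel]
  7. access eel: HIT. Cache (LRU->MRU): [peach pig eel]
  8. access eel: HIT. Cache (LRU->MRU): [peach pig eel]
  9. access eel: HIT. Cache (LRU->MRU): [peach pig eel]
  10. access eel: HIT. Cache (LRU->MRU): [peach pig eel]
  11. access ant: MISS. Cache (LRU->MRU): [peach pig eel ant]
  12. access lemon: MISS, evict peach. Cache (LRU->MRU): [pig eel ant lemon]
  13. access ant: HIT. Cache (LRU->MRU): [pig eel lemon ant]
  14. access eel: HIT. Cache (LRU->MRU): [pig lemon ant eel]
  15. access lemon: HIT. Cache (LRU->MRU): [pig ant eel lemon]
  16. access eel: HIT. Cache (LRU->MRU): [pig ant lemon eel]
  17. access lemon: HIT. Cache (LRU->MRU): [pig ant eel lemon]
  18. access eel: HIT. Cache (LRU->MRU): [pig ant lemon eel]
  19. access eel: HIT. Cache (LRU->MRU): [pig ant lemon eel]
Total: 14 hits, 5 misses, 1 evictions

Answer: 1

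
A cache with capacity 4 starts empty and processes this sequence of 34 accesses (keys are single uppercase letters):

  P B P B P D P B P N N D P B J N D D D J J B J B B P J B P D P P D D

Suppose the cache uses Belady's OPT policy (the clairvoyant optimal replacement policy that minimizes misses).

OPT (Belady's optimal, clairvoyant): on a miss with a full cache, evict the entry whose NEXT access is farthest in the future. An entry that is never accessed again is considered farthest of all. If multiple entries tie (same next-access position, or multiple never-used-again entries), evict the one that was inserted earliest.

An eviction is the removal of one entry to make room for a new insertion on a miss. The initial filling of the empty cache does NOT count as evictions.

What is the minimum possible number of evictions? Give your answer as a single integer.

OPT (Belady) simulation (capacity=4):
  1. access P: MISS. Cache: [P]
  2. access B: MISS. Cache: [P B]
  3. access P: HIT. Next use of P: step 5. Cache: [P B]
  4. access B: HIT. Next use of B: step 8. Cache: [P B]
  5. access P: HIT. Next use of P: step 7. Cache: [P B]
  6. access D: MISS. Cache: [P B D]
  7. access P: HIT. Next use of P: step 9. Cache: [P B D]
  8. access B: HIT. Next use of B: step 14. Cache: [P B D]
  9. access P: HIT. Next use of P: step 13. Cache: [P B D]
  10. access N: MISS. Cache: [P B D N]
  11. access N: HIT. Next use of N: step 16. Cache: [P B D N]
  12. access D: HIT. Next use of D: step 17. Cache: [P B D N]
  13. access P: HIT. Next use of P: step 26. Cache: [P B D N]
  14. access B: HIT. Next use of B: step 22. Cache: [P B D N]
  15. access J: MISS, evict P (next use: step 26). Cache: [B D N J]
  16. access N: HIT. Next use of N: never. Cache: [B D N J]
  17. access D: HIT. Next use of D: step 18. Cache: [B D N J]
  18. access D: HIT. Next use of D: step 19. Cache: [B D N J]
  19. access D: HIT. Next use of D: step 30. Cache: [B D N J]
  20. access J: HIT. Next use of J: step 21. Cache: [B D N J]
  21. access J: HIT. Next use of J: step 23. Cache: [B D N J]
  22. access B: HIT. Next use of B: step 24. Cache: [B D N J]
  23. access J: HIT. Next use of J: step 27. Cache: [B D N J]
  24. access B: HIT. Next use of B: step 25. Cache: [B D N J]
  25. access B: HIT. Next use of B: step 28. Cache: [B D N J]
  26. access P: MISS, evict N (next use: never). Cache: [B D J P]
  27. access J: HIT. Next use of J: never. Cache: [B D J P]
  28. access B: HIT. Next use of B: never. Cache: [B D J P]
  29. access P: HIT. Next use of P: step 31. Cache: [B D J P]
  30. access D: HIT. Next use of D: step 33. Cache: [B D J P]
  31. access P: HIT. Next use of P: step 32. Cache: [B D J P]
  32. access P: HIT. Next use of P: never. Cache: [B D J P]
  33. access D: HIT. Next use of D: step 34. Cache: [B D J P]
  34. access D: HIT. Next use of D: never. Cache: [B D J P]
Total: 28 hits, 6 misses, 2 evictions

Answer: 2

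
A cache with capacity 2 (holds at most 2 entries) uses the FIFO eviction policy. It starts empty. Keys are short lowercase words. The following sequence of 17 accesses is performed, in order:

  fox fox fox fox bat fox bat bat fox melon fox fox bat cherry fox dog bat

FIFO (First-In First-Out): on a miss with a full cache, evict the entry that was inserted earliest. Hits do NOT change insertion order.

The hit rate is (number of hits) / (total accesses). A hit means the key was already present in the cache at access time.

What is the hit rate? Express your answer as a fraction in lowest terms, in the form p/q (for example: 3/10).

FIFO simulation (capacity=2):
  1. access fox: MISS. Cache (old->new): [fox]
  2. access fox: HIT. Cache (old->new): [fox]
  3. access fox: HIT. Cache (old->new): [fox]
  4. access fox: HIT. Cache (old->new): [fox]
  5. access bat: MISS. Cache (old->new): [fox bat]
  6. access fox: HIT. Cache (old->new): [fox bat]
  7. access bat: HIT. Cache (old->new): [fox bat]
  8. access bat: HIT. Cache (old->new): [fox bat]
  9. access fox: HIT. Cache (old->new): [fox bat]
  10. access melon: MISS, evict fox. Cache (old->new): [bat melon]
  11. access fox: MISS, evict bat. Cache (old->new): [melon fox]
  12. access fox: HIT. Cache (old->new): [melon fox]
  13. access bat: MISS, evict melon. Cache (old->new): [fox bat]
  14. access cherry: MISS, evict fox. Cache (old->new): [bat cherry]
  15. access fox: MISS, evict bat. Cache (old->new): [cherry fox]
  16. access dog: MISS, evict cherry. Cache (old->new): [fox dog]
  17. access bat: MISS, evict fox. Cache (old->new): [dog bat]
Total: 8 hits, 9 misses, 7 evictions

Hit rate = 8/17

Answer: 8/17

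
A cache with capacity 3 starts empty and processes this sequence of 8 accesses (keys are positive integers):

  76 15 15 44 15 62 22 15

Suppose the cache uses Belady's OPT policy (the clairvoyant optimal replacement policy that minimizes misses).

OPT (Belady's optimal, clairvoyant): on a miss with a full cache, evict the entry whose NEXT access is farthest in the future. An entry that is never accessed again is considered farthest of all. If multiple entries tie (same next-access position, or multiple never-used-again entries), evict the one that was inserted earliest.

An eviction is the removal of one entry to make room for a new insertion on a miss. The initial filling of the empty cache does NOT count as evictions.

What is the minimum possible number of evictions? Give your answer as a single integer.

Answer: 2

Derivation:
OPT (Belady) simulation (capacity=3):
  1. access 76: MISS. Cache: [76]
  2. access 15: MISS. Cache: [76 15]
  3. access 15: HIT. Next use of 15: step 5. Cache: [76 15]
  4. access 44: MISS. Cache: [76 15 44]
  5. access 15: HIT. Next use of 15: step 8. Cache: [76 15 44]
  6. access 62: MISS, evict 76 (next use: never). Cache: [15 44 62]
  7. access 22: MISS, evict 44 (next use: never). Cache: [15 62 22]
  8. access 15: HIT. Next use of 15: never. Cache: [15 62 22]
Total: 3 hits, 5 misses, 2 evictions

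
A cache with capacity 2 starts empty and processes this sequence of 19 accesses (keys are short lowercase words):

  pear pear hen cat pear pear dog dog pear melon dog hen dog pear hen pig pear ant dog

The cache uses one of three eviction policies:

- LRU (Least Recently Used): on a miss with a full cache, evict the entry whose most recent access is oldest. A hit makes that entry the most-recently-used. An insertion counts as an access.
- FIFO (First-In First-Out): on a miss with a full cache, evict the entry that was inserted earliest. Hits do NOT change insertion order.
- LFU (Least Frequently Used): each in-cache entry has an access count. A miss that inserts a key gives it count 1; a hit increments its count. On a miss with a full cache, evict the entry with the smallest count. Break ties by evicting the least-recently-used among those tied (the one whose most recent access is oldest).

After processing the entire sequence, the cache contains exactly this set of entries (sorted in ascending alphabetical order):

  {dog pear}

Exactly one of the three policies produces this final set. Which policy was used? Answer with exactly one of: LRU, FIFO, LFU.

Simulating under each policy and comparing final sets:
  LRU: final set = {ant dog} -> differs
  FIFO: final set = {ant dog} -> differs
  LFU: final set = {dog pear} -> MATCHES target
Only LFU produces the target set.

Answer: LFU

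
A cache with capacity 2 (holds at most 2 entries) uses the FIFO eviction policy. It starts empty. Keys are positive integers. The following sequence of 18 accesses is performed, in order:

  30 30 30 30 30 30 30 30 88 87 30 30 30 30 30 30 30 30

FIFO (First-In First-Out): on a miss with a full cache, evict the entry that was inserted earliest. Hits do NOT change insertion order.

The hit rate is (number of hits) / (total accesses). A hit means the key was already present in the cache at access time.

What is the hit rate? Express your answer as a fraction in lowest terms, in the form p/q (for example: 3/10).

FIFO simulation (capacity=2):
  1. access 30: MISS. Cache (old->new): [30]
  2. access 30: HIT. Cache (old->new): [30]
  3. access 30: HIT. Cache (old->new): [30]
  4. access 30: HIT. Cache (old->new): [30]
  5. access 30: HIT. Cache (old->new): [30]
  6. access 30: HIT. Cache (old->new): [30]
  7. access 30: HIT. Cache (old->new): [30]
  8. access 30: HIT. Cache (old->new): [30]
  9. access 88: MISS. Cache (old->new): [30 88]
  10. access 87: MISS, evict 30. Cache (old->new): [88 87]
  11. access 30: MISS, evict 88. Cache (old->new): [87 30]
  12. access 30: HIT. Cache (old->new): [87 30]
  13. access 30: HIT. Cache (old->new): [87 30]
  14. access 30: HIT. Cache (old->new): [87 30]
  15. access 30: HIT. Cache (old->new): [87 30]
  16. access 30: HIT. Cache (old->new): [87 30]
  17. access 30: HIT. Cache (old->new): [87 30]
  18. access 30: HIT. Cache (old->new): [87 30]
Total: 14 hits, 4 misses, 2 evictions

Hit rate = 14/18 = 7/9

Answer: 7/9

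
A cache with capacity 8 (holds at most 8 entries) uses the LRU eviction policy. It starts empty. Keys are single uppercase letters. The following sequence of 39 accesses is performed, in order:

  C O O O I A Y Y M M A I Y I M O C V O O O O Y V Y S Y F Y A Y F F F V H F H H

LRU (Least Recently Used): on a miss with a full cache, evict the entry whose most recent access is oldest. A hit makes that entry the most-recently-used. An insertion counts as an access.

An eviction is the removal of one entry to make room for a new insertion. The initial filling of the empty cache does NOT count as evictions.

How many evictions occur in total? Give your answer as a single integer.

Answer: 3

Derivation:
LRU simulation (capacity=8):
  1. access C: MISS. Cache (LRU->MRU): [C]
  2. access O: MISS. Cache (LRU->MRU): [C O]
  3. access O: HIT. Cache (LRU->MRU): [C O]
  4. access O: HIT. Cache (LRU->MRU): [C O]
  5. access I: MISS. Cache (LRU->MRU): [C O I]
  6. access A: MISS. Cache (LRU->MRU): [C O I A]
  7. access Y: MISS. Cache (LRU->MRU): [C O I A Y]
  8. access Y: HIT. Cache (LRU->MRU): [C O I A Y]
  9. access M: MISS. Cache (LRU->MRU): [C O I A Y M]
  10. access M: HIT. Cache (LRU->MRU): [C O I A Y M]
  11. access A: HIT. Cache (LRU->MRU): [C O I Y M A]
  12. access I: HIT. Cache (LRU->MRU): [C O Y M A I]
  13. access Y: HIT. Cache (LRU->MRU): [C O M A I Y]
  14. access I: HIT. Cache (LRU->MRU): [C O M A Y I]
  15. access M: HIT. Cache (LRU->MRU): [C O A Y I M]
  16. access O: HIT. Cache (LRU->MRU): [C A Y I M O]
  17. access C: HIT. Cache (LRU->MRU): [A Y I M O C]
  18. access V: MISS. Cache (LRU->MRU): [A Y I M O C V]
  19. access O: HIT. Cache (LRU->MRU): [A Y I M C V O]
  20. access O: HIT. Cache (LRU->MRU): [A Y I M C V O]
  21. access O: HIT. Cache (LRU->MRU): [A Y I M C V O]
  22. access O: HIT. Cache (LRU->MRU): [A Y I M C V O]
  23. access Y: HIT. Cache (LRU->MRU): [A I M C V O Y]
  24. access V: HIT. Cache (LRU->MRU): [A I M C O Y V]
  25. access Y: HIT. Cache (LRU->MRU): [A I M C O V Y]
  26. access S: MISS. Cache (LRU->MRU): [A I M C O V Y S]
  27. access Y: HIT. Cache (LRU->MRU): [A I M C O V S Y]
  28. access F: MISS, evict A. Cache (LRU->MRU): [I M C O V S Y F]
  29. access Y: HIT. Cache (LRU->MRU): [I M C O V S F Y]
  30. access A: MISS, evict I. Cache (LRU->MRU): [M C O V S F Y A]
  31. access Y: HIT. Cache (LRU->MRU): [M C O V S F A Y]
  32. access F: HIT. Cache (LRU->MRU): [M C O V S A Y F]
  33. access F: HIT. Cache (LRU->MRU): [M C O V S A Y F]
  34. access F: HIT. Cache (LRU->MRU): [M C O V S A Y F]
  35. access V: HIT. Cache (LRU->MRU): [M C O S A Y F V]
  36. access H: MISS, evict M. Cache (LRU->MRU): [C O S A Y F V H]
  37. access F: HIT. Cache (LRU->MRU): [C O S A Y V H F]
  38. access H: HIT. Cache (LRU->MRU): [C O S A Y V F H]
  39. access H: HIT. Cache (LRU->MRU): [C O S A Y V F H]
Total: 28 hits, 11 misses, 3 evictions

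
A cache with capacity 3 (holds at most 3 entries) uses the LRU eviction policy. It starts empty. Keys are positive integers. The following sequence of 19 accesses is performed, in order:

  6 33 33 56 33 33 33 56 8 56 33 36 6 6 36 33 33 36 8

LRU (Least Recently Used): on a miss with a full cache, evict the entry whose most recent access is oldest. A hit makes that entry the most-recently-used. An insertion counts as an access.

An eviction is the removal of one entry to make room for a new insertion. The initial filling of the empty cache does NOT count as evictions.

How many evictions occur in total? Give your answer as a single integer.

Answer: 4

Derivation:
LRU simulation (capacity=3):
  1. access 6: MISS. Cache (LRU->MRU): [6]
  2. access 33: MISS. Cache (LRU->MRU): [6 33]
  3. access 33: HIT. Cache (LRU->MRU): [6 33]
  4. access 56: MISS. Cache (LRU->MRU): [6 33 56]
  5. access 33: HIT. Cache (LRU->MRU): [6 56 33]
  6. access 33: HIT. Cache (LRU->MRU): [6 56 33]
  7. access 33: HIT. Cache (LRU->MRU): [6 56 33]
  8. access 56: HIT. Cache (LRU->MRU): [6 33 56]
  9. access 8: MISS, evict 6. Cache (LRU->MRU): [33 56 8]
  10. access 56: HIT. Cache (LRU->MRU): [33 8 56]
  11. access 33: HIT. Cache (LRU->MRU): [8 56 33]
  12. access 36: MISS, evict 8. Cache (LRU->MRU): [56 33 36]
  13. access 6: MISS, evict 56. Cache (LRU->MRU): [33 36 6]
  14. access 6: HIT. Cache (LRU->MRU): [33 36 6]
  15. access 36: HIT. Cache (LRU->MRU): [33 6 36]
  16. access 33: HIT. Cache (LRU->MRU): [6 36 33]
  17. access 33: HIT. Cache (LRU->MRU): [6 36 33]
  18. access 36: HIT. Cache (LRU->MRU): [6 33 36]
  19. access 8: MISS, evict 6. Cache (LRU->MRU): [33 36 8]
Total: 12 hits, 7 misses, 4 evictions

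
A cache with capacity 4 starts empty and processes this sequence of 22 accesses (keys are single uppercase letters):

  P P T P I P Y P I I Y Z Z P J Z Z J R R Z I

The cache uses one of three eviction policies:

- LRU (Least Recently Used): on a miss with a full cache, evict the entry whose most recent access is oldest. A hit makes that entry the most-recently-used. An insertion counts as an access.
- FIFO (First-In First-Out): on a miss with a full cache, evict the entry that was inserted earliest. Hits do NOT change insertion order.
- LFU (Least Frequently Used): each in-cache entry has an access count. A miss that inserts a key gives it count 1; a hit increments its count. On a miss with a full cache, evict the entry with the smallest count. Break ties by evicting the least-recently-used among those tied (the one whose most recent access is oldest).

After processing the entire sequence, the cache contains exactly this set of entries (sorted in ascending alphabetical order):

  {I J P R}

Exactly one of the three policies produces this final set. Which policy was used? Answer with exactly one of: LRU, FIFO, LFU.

Answer: FIFO

Derivation:
Simulating under each policy and comparing final sets:
  LRU: final set = {I J R Z} -> differs
  FIFO: final set = {I J P R} -> MATCHES target
  LFU: final set = {I P R Z} -> differs
Only FIFO produces the target set.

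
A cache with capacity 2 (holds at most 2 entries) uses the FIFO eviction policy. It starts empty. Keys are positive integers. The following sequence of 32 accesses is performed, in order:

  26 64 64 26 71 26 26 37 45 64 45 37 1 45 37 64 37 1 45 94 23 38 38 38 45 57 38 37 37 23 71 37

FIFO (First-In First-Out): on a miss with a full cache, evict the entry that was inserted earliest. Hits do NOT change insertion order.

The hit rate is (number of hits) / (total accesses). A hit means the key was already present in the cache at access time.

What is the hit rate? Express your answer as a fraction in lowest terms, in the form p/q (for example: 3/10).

Answer: 1/4

Derivation:
FIFO simulation (capacity=2):
  1. access 26: MISS. Cache (old->new): [26]
  2. access 64: MISS. Cache (old->new): [26 64]
  3. access 64: HIT. Cache (old->new): [26 64]
  4. access 26: HIT. Cache (old->new): [26 64]
  5. access 71: MISS, evict 26. Cache (old->new): [64 71]
  6. access 26: MISS, evict 64. Cache (old->new): [71 26]
  7. access 26: HIT. Cache (old->new): [71 26]
  8. access 37: MISS, evict 71. Cache (old->new): [26 37]
  9. access 45: MISS, evict 26. Cache (old->new): [37 45]
  10. access 64: MISS, evict 37. Cache (old->new): [45 64]
  11. access 45: HIT. Cache (old->new): [45 64]
  12. access 37: MISS, evict 45. Cache (old->new): [64 37]
  13. access 1: MISS, evict 64. Cache (old->new): [37 1]
  14. access 45: MISS, evict 37. Cache (old->new): [1 45]
  15. access 37: MISS, evict 1. Cache (old->new): [45 37]
  16. access 64: MISS, evict 45. Cache (old->new): [37 64]
  17. access 37: HIT. Cache (old->new): [37 64]
  18. access 1: MISS, evict 37. Cache (old->new): [64 1]
  19. access 45: MISS, evict 64. Cache (old->new): [1 45]
  20. access 94: MISS, evict 1. Cache (old->new): [45 94]
  21. access 23: MISS, evict 45. Cache (old->new): [94 23]
  22. access 38: MISS, evict 94. Cache (old->new): [23 38]
  23. access 38: HIT. Cache (old->new): [23 38]
  24. access 38: HIT. Cache (old->new): [23 38]
  25. access 45: MISS, evict 23. Cache (old->new): [38 45]
  26. access 57: MISS, evict 38. Cache (old->new): [45 57]
  27. access 38: MISS, evict 45. Cache (old->new): [57 38]
  28. access 37: MISS, evict 57. Cache (old->new): [38 37]
  29. access 37: HIT. Cache (old->new): [38 37]
  30. access 23: MISS, evict 38. Cache (old->new): [37 23]
  31. access 71: MISS, evict 37. Cache (old->new): [23 71]
  32. access 37: MISS, evict 23. Cache (old->new): [71 37]
Total: 8 hits, 24 misses, 22 evictions

Hit rate = 8/32 = 1/4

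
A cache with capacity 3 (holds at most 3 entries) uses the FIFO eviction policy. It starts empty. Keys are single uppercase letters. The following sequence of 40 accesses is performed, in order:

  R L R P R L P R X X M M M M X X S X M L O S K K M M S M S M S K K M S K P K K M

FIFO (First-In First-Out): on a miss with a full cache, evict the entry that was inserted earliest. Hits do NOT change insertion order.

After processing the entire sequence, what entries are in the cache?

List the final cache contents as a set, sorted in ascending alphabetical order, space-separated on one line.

FIFO simulation (capacity=3):
  1. access R: MISS. Cache (old->new): [R]
  2. access L: MISS. Cache (old->new): [R L]
  3. access R: HIT. Cache (old->new): [R L]
  4. access P: MISS. Cache (old->new): [R L P]
  5. access R: HIT. Cache (old->new): [R L P]
  6. access L: HIT. Cache (old->new): [R L P]
  7. access P: HIT. Cache (old->new): [R L P]
  8. access R: HIT. Cache (old->new): [R L P]
  9. access X: MISS, evict R. Cache (old->new): [L P X]
  10. access X: HIT. Cache (old->new): [L P X]
  11. access M: MISS, evict L. Cache (old->new): [P X M]
  12. access M: HIT. Cache (old->new): [P X M]
  13. access M: HIT. Cache (old->new): [P X M]
  14. access M: HIT. Cache (old->new): [P X M]
  15. access X: HIT. Cache (old->new): [P X M]
  16. access X: HIT. Cache (old->new): [P X M]
  17. access S: MISS, evict P. Cache (old->new): [X M S]
  18. access X: HIT. Cache (old->new): [X M S]
  19. access M: HIT. Cache (old->new): [X M S]
  20. access L: MISS, evict X. Cache (old->new): [M S L]
  21. access O: MISS, evict M. Cache (old->new): [S L O]
  22. access S: HIT. Cache (old->new): [S L O]
  23. access K: MISS, evict S. Cache (old->new): [L O K]
  24. access K: HIT. Cache (old->new): [L O K]
  25. access M: MISS, evict L. Cache (old->new): [O K M]
  26. access M: HIT. Cache (old->new): [O K M]
  27. access S: MISS, evict O. Cache (old->new): [K M S]
  28. access M: HIT. Cache (old->new): [K M S]
  29. access S: HIT. Cache (old->new): [K M S]
  30. access M: HIT. Cache (old->new): [K M S]
  31. access S: HIT. Cache (old->new): [K M S]
  32. access K: HIT. Cache (old->new): [K M S]
  33. access K: HIT. Cache (old->new): [K M S]
  34. access M: HIT. Cache (old->new): [K M S]
  35. access S: HIT. Cache (old->new): [K M S]
  36. access K: HIT. Cache (old->new): [K M S]
  37. access P: MISS, evict K. Cache (old->new): [M S P]
  38. access K: MISS, evict M. Cache (old->new): [S P K]
  39. access K: HIT. Cache (old->new): [S P K]
  40. access M: MISS, evict S. Cache (old->new): [P K M]
Total: 26 hits, 14 misses, 11 evictions

Answer: K M P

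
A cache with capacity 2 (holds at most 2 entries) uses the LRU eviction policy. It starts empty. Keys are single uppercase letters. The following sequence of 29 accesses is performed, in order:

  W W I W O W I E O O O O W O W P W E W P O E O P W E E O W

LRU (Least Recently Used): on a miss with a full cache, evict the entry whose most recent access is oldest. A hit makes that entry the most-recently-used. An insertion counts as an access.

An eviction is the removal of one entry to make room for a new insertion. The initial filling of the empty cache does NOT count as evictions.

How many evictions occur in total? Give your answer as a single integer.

Answer: 15

Derivation:
LRU simulation (capacity=2):
  1. access W: MISS. Cache (LRU->MRU): [W]
  2. access W: HIT. Cache (LRU->MRU): [W]
  3. access I: MISS. Cache (LRU->MRU): [W I]
  4. access W: HIT. Cache (LRU->MRU): [I W]
  5. access O: MISS, evict I. Cache (LRU->MRU): [W O]
  6. access W: HIT. Cache (LRU->MRU): [O W]
  7. access I: MISS, evict O. Cache (LRU->MRU): [W I]
  8. access E: MISS, evict W. Cache (LRU->MRU): [I E]
  9. access O: MISS, evict I. Cache (LRU->MRU): [E O]
  10. access O: HIT. Cache (LRU->MRU): [E O]
  11. access O: HIT. Cache (LRU->MRU): [E O]
  12. access O: HIT. Cache (LRU->MRU): [E O]
  13. access W: MISS, evict E. Cache (LRU->MRU): [O W]
  14. access O: HIT. Cache (LRU->MRU): [W O]
  15. access W: HIT. Cache (LRU->MRU): [O W]
  16. access P: MISS, evict O. Cache (LRU->MRU): [W P]
  17. access W: HIT. Cache (LRU->MRU): [P W]
  18. access E: MISS, evict P. Cache (LRU->MRU): [W E]
  19. access W: HIT. Cache (LRU->MRU): [E W]
  20. access P: MISS, evict E. Cache (LRU->MRU): [W P]
  21. access O: MISS, evict W. Cache (LRU->MRU): [P O]
  22. access E: MISS, evict P. Cache (LRU->MRU): [O E]
  23. access O: HIT. Cache (LRU->MRU): [E O]
  24. access P: MISS, evict E. Cache (LRU->MRU): [O P]
  25. access W: MISS, evict O. Cache (LRU->MRU): [P W]
  26. access E: MISS, evict P. Cache (LRU->MRU): [W E]
  27. access E: HIT. Cache (LRU->MRU): [W E]
  28. access O: MISS, evict W. Cache (LRU->MRU): [E O]
  29. access W: MISS, evict E. Cache (LRU->MRU): [O W]
Total: 12 hits, 17 misses, 15 evictions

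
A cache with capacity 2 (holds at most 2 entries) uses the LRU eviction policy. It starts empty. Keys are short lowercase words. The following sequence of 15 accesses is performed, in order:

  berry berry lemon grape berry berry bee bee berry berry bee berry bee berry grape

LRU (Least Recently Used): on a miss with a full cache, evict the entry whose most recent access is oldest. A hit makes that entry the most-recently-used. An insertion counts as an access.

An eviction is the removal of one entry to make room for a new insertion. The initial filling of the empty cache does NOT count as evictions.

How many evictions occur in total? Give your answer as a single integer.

Answer: 4

Derivation:
LRU simulation (capacity=2):
  1. access berry: MISS. Cache (LRU->MRU): [berry]
  2. access berry: HIT. Cache (LRU->MRU): [berry]
  3. access lemon: MISS. Cache (LRU->MRU): [berry lemon]
  4. access grape: MISS, evict berry. Cache (LRU->MRU): [lemon grape]
  5. access berry: MISS, evict lemon. Cache (LRU->MRU): [grape berry]
  6. access berry: HIT. Cache (LRU->MRU): [grape berry]
  7. access bee: MISS, evict grape. Cache (LRU->MRU): [berry bee]
  8. access bee: HIT. Cache (LRU->MRU): [berry bee]
  9. access berry: HIT. Cache (LRU->MRU): [bee berry]
  10. access berry: HIT. Cache (LRU->MRU): [bee berry]
  11. access bee: HIT. Cache (LRU->MRU): [berry bee]
  12. access berry: HIT. Cache (LRU->MRU): [bee berry]
  13. access bee: HIT. Cache (LRU->MRU): [berry bee]
  14. access berry: HIT. Cache (LRU->MRU): [bee berry]
  15. access grape: MISS, evict bee. Cache (LRU->MRU): [berry grape]
Total: 9 hits, 6 misses, 4 evictions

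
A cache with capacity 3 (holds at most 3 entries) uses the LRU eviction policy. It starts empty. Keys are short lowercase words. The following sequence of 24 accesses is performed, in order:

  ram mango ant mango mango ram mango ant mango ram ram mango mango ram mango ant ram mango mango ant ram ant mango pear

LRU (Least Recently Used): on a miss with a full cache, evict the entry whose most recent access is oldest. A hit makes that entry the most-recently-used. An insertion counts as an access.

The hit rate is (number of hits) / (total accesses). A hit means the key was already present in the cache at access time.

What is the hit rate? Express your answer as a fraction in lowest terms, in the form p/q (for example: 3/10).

Answer: 5/6

Derivation:
LRU simulation (capacity=3):
  1. access ram: MISS. Cache (LRU->MRU): [ram]
  2. access mango: MISS. Cache (LRU->MRU): [ram mango]
  3. access ant: MISS. Cache (LRU->MRU): [ram mango ant]
  4. access mango: HIT. Cache (LRU->MRU): [ram ant mango]
  5. access mango: HIT. Cache (LRU->MRU): [ram ant mango]
  6. access ram: HIT. Cache (LRU->MRU): [ant mango ram]
  7. access mango: HIT. Cache (LRU->MRU): [ant ram mango]
  8. access ant: HIT. Cache (LRU->MRU): [ram mango ant]
  9. access mango: HIT. Cache (LRU->MRU): [ram ant mango]
  10. access ram: HIT. Cache (LRU->MRU): [ant mango ram]
  11. access ram: HIT. Cache (LRU->MRU): [ant mango ram]
  12. access mango: HIT. Cache (LRU->MRU): [ant ram mango]
  13. access mango: HIT. Cache (LRU->MRU): [ant ram mango]
  14. access ram: HIT. Cache (LRU->MRU): [ant mango ram]
  15. access mango: HIT. Cache (LRU->MRU): [ant ram mango]
  16. access ant: HIT. Cache (LRU->MRU): [ram mango ant]
  17. access ram: HIT. Cache (LRU->MRU): [mango ant ram]
  18. access mango: HIT. Cache (LRU->MRU): [ant ram mango]
  19. access mango: HIT. Cache (LRU->MRU): [ant ram mango]
  20. access ant: HIT. Cache (LRU->MRU): [ram mango ant]
  21. access ram: HIT. Cache (LRU->MRU): [mango ant ram]
  22. access ant: HIT. Cache (LRU->MRU): [mango ram ant]
  23. access mango: HIT. Cache (LRU->MRU): [ram ant mango]
  24. access pear: MISS, evict ram. Cache (LRU->MRU): [ant mango pear]
Total: 20 hits, 4 misses, 1 evictions

Hit rate = 20/24 = 5/6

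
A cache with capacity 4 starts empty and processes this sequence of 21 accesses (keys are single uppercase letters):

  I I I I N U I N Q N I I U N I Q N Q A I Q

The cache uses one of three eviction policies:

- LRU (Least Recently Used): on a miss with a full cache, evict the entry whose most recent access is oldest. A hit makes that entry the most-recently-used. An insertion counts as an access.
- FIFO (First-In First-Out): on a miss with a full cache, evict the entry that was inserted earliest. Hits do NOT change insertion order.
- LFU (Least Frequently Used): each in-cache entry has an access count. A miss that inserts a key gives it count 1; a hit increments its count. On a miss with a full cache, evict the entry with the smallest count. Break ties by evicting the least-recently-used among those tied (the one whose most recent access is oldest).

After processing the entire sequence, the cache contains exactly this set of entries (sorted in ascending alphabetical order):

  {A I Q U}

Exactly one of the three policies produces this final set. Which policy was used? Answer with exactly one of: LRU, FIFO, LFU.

Answer: FIFO

Derivation:
Simulating under each policy and comparing final sets:
  LRU: final set = {A I N Q} -> differs
  FIFO: final set = {A I Q U} -> MATCHES target
  LFU: final set = {A I N Q} -> differs
Only FIFO produces the target set.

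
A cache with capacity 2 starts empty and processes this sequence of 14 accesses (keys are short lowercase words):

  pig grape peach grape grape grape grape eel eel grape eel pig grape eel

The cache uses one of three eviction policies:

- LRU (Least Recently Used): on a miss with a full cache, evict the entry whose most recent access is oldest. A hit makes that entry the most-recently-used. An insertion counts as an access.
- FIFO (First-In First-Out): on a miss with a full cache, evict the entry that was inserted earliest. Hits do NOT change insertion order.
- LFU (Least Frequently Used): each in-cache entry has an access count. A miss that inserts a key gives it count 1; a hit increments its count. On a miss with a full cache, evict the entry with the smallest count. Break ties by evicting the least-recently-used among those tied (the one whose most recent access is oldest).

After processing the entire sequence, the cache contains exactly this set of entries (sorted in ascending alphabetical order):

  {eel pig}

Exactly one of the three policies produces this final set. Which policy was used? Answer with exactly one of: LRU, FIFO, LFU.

Simulating under each policy and comparing final sets:
  LRU: final set = {eel grape} -> differs
  FIFO: final set = {eel pig} -> MATCHES target
  LFU: final set = {eel grape} -> differs
Only FIFO produces the target set.

Answer: FIFO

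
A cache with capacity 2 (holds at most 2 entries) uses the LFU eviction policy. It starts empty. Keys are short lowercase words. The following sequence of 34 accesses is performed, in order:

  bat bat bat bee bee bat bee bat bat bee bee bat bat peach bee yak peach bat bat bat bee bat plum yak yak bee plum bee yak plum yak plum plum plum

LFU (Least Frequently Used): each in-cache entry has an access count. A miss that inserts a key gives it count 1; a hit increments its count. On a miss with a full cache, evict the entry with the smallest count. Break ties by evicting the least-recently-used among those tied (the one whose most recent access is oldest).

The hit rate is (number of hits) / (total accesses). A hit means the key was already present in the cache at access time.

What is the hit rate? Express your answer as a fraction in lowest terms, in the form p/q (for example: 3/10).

Answer: 9/17

Derivation:
LFU simulation (capacity=2):
  1. access bat: MISS. Cache: [bat(c=1)]
  2. access bat: HIT, count now 2. Cache: [bat(c=2)]
  3. access bat: HIT, count now 3. Cache: [bat(c=3)]
  4. access bee: MISS. Cache: [bee(c=1) bat(c=3)]
  5. access bee: HIT, count now 2. Cache: [bee(c=2) bat(c=3)]
  6. access bat: HIT, count now 4. Cache: [bee(c=2) bat(c=4)]
  7. access bee: HIT, count now 3. Cache: [bee(c=3) bat(c=4)]
  8. access bat: HIT, count now 5. Cache: [bee(c=3) bat(c=5)]
  9. access bat: HIT, count now 6. Cache: [bee(c=3) bat(c=6)]
  10. access bee: HIT, count now 4. Cache: [bee(c=4) bat(c=6)]
  11. access bee: HIT, count now 5. Cache: [bee(c=5) bat(c=6)]
  12. access bat: HIT, count now 7. Cache: [bee(c=5) bat(c=7)]
  13. access bat: HIT, count now 8. Cache: [bee(c=5) bat(c=8)]
  14. access peach: MISS, evict bee(c=5). Cache: [peach(c=1) bat(c=8)]
  15. access bee: MISS, evict peach(c=1). Cache: [bee(c=1) bat(c=8)]
  16. access yak: MISS, evict bee(c=1). Cache: [yak(c=1) bat(c=8)]
  17. access peach: MISS, evict yak(c=1). Cache: [peach(c=1) bat(c=8)]
  18. access bat: HIT, count now 9. Cache: [peach(c=1) bat(c=9)]
  19. access bat: HIT, count now 10. Cache: [peach(c=1) bat(c=10)]
  20. access bat: HIT, count now 11. Cache: [peach(c=1) bat(c=11)]
  21. access bee: MISS, evict peach(c=1). Cache: [bee(c=1) bat(c=11)]
  22. access bat: HIT, count now 12. Cache: [bee(c=1) bat(c=12)]
  23. access plum: MISS, evict bee(c=1). Cache: [plum(c=1) bat(c=12)]
  24. access yak: MISS, evict plum(c=1). Cache: [yak(c=1) bat(c=12)]
  25. access yak: HIT, count now 2. Cache: [yak(c=2) bat(c=12)]
  26. access bee: MISS, evict yak(c=2). Cache: [bee(c=1) bat(c=12)]
  27. access plum: MISS, evict bee(c=1). Cache: [plum(c=1) bat(c=12)]
  28. access bee: MISS, evict plum(c=1). Cache: [bee(c=1) bat(c=12)]
  29. access yak: MISS, evict bee(c=1). Cache: [yak(c=1) bat(c=12)]
  30. access plum: MISS, evict yak(c=1). Cache: [plum(c=1) bat(c=12)]
  31. access yak: MISS, evict plum(c=1). Cache: [yak(c=1) bat(c=12)]
  32. access plum: MISS, evict yak(c=1). Cache: [plum(c=1) bat(c=12)]
  33. access plum: HIT, count now 2. Cache: [plum(c=2) bat(c=12)]
  34. access plum: HIT, count now 3. Cache: [plum(c=3) bat(c=12)]
Total: 18 hits, 16 misses, 14 evictions

Hit rate = 18/34 = 9/17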